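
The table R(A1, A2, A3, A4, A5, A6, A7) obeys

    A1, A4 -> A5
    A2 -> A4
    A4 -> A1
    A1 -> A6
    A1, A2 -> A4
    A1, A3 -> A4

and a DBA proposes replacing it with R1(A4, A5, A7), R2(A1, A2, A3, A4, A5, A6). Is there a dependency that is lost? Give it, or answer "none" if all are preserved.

none

A1, A4 → A5 lies within R2.
A2 → A4 lies within R2.
A4 → A1 lies within R2.
A1 → A6 lies within R2.
A1, A2 → A4 lies within R2.
A1, A3 → A4 lies within R2.
Every dependency is enforceable on the fragments, so the decomposition is dependency-preserving.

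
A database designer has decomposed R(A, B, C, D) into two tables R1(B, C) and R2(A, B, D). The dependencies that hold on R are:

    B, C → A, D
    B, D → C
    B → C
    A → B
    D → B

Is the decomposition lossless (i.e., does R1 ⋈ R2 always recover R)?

Yes

Common attributes: R1 ∩ R2 = {B}.
Closure of {B}: B → C applies, adding C; B, C → A, D applies, adding A, D. So (B)⁺ = {A, B, C, D}.
This closure contains every attribute of R1, so R1 ∩ R2 → R1. The join is lossless.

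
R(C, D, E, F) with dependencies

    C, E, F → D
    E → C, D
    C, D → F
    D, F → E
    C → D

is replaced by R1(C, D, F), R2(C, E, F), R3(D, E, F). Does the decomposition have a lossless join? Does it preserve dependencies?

Lossless test (chase): Rows 2 and 3 agree on E; apply E→C, D and equate their C, D entries. Rows 1 and 2 agree on D, F; apply D, F→E and equate their E entries. Row 1 is now all distinguished symbols — the join is lossless.
Dependency preservation: C, E, F → D; E → C, D are not contained in any single fragment, but the restricted closure of each left-hand side across the fragments still reaches the right-hand side; the remaining FDs each lie inside some fragment. All dependencies are preserved.

lossless and dependency-preserving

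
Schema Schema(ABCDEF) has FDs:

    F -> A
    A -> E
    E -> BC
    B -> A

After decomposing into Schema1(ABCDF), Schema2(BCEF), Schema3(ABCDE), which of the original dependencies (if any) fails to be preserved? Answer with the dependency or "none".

F → A lies within Schema1.
A → E lies within Schema3.
E → BC lies within Schema2.
B → A lies within Schema1.
Every dependency is enforceable on the fragments, so the decomposition is dependency-preserving.

none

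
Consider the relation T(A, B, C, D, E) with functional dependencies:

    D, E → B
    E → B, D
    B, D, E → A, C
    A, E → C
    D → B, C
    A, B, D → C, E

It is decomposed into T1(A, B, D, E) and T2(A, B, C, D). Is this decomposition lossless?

Yes

Common attributes: T1 ∩ T2 = {A, B, D}.
Closure of {A, B, D}: D → B, C applies, adding C; A, B, D → C, E applies, adding E. So (A, B, D)⁺ = {A, B, C, D, E}.
This closure contains every attribute of T1, so T1 ∩ T2 → T1. The join is lossless.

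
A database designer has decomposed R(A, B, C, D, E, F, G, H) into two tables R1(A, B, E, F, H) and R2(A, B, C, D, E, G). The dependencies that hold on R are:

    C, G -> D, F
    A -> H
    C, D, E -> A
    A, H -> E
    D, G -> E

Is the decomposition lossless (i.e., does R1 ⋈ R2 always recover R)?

Common attributes: R1 ∩ R2 = {A, B, E}.
Closure of {A, B, E}: A → H applies, adding H. So (A, B, E)⁺ = {A, B, E, H}.
The closure contains neither all of R1 = {A, B, E, F, H} nor all of R2 = {A, B, C, D, E, G}, so the common attributes are not a superkey of either fragment. The join is lossy.

No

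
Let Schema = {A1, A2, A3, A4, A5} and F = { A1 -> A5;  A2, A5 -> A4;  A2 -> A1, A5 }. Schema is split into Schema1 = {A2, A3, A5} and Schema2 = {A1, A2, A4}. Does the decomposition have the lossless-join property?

Common attributes: Schema1 ∩ Schema2 = {A2}.
Closure of {A2}: A2 → A1, A5 applies, adding A1, A5; A2, A5 → A4 applies, adding A4. So (A2)⁺ = {A1, A2, A4, A5}.
This closure contains every attribute of Schema2, so Schema1 ∩ Schema2 → Schema2. The join is lossless.

Yes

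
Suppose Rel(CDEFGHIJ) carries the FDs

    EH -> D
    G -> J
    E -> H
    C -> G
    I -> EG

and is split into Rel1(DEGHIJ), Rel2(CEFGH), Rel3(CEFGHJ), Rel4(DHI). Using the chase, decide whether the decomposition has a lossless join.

Chase test. Columns are CDEFGHIJ; row i has aⱼ where attribute j ∈ Reli, else bᵢⱼ.
Initial tableau (one row per fragment):
  row 1: b11 a2 a3 b14 a5 a6 a7 a8
  row 2: a1 b22 a3 a4 a5 a6 b27 b28
  row 3: a1 b32 a3 a4 a5 a6 b37 a8
  row 4: b41 a2 b43 b44 b45 a6 a7 b48
Rows 1 and 2 agree on EH; apply EH→D and equate their D entries.
Rows 1 and 3 agree on EH; apply EH→D and equate their D entries.
Rows 1 and 2 agree on G; apply G→J and equate their J entries.
Rows 1 and 4 agree on I; apply I→EG and equate their EG entries.
Rows 1 and 4 agree on G; apply G→J and equate their J entries.
No row becomes fully distinguished — the join is lossy.

No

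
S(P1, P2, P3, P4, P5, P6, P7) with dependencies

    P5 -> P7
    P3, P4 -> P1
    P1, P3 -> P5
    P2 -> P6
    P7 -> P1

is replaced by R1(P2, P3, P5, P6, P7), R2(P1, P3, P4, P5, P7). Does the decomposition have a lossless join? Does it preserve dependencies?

lossy but dependency-preserving

Lossless test: (P3, P5, P7)⁺ = {P1, P3, P5, P7}, which is a superkey of neither fragment — lossy.
Dependency preservation: every FD's attributes lie within a single fragment, so each can be enforced locally — preserved.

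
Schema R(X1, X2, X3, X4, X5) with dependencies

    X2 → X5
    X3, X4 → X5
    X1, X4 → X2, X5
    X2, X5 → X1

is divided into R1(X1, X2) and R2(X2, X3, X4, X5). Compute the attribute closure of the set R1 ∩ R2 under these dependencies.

X1, X2, X5

R1 ∩ R2 = {X2}.
X2 → X5 applies, adding X5
X2, X5 → X1 applies, adding X1
Closure: {X1, X2, X5}.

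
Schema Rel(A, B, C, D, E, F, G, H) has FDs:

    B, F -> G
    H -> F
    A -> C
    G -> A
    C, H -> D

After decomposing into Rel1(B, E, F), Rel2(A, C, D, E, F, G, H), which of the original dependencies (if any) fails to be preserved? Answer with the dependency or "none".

B, F -> G

Check B, F → G: no single fragment contains all of {B, F, G}, and the restricted closure of {B, F} across the fragments never reaches {G}.
H → F is preserved.
A → C is preserved.
G → A is preserved.
C, H → D is preserved.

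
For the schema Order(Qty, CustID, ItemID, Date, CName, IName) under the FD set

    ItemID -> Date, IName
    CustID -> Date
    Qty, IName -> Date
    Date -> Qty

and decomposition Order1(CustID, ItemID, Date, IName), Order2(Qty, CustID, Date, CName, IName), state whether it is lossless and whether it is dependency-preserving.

Lossless test: (CustID, Date, IName)⁺ = {Qty, CustID, Date, IName}, which is a superkey of neither fragment — lossy.
Dependency preservation: every FD's attributes lie within a single fragment, so each can be enforced locally — preserved.

lossy but dependency-preserving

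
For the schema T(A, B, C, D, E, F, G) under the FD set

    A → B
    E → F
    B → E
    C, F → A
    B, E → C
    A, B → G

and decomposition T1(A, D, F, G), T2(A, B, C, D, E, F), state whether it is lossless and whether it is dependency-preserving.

lossless and dependency-preserving

Lossless test: (A, D, F)⁺ = {A, B, C, D, E, F, G}, which contains all of one fragment — lossless.
Dependency preservation: A, B → G is not contained in any single fragment, but the restricted closure of its left-hand side across the fragments still reaches the right-hand side; the remaining FDs each lie inside some fragment. All dependencies are preserved.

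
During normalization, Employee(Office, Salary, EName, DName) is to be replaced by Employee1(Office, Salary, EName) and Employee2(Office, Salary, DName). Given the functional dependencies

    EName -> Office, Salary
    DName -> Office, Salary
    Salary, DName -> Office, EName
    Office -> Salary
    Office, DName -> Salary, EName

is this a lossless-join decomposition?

Common attributes: Employee1 ∩ Employee2 = {Office, Salary}.
No dependency enlarges {Office, Salary}, so (Office, Salary)⁺ = {Office, Salary}.
The closure contains neither all of Employee1 = {Office, Salary, EName} nor all of Employee2 = {Office, Salary, DName}, so the common attributes are not a superkey of either fragment. The join is lossy.

No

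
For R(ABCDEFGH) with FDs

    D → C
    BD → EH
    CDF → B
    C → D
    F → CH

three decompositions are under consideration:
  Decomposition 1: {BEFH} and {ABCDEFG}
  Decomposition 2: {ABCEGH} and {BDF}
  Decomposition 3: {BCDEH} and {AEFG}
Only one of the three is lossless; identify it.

Decomposition 1: common = {BEF}, closure = {BCDEFH} → lossless.
Decomposition 2: common = {B}, closure = {B} → lossy.
Decomposition 3: common = {E}, closure = {E} → lossy.

Decomposition 1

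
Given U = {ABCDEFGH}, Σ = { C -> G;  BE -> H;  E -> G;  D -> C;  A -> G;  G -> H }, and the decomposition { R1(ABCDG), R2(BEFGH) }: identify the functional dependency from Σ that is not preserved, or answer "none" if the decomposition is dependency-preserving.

C → G lies within R1.
BE → H lies within R2.
E → G lies within R2.
D → C lies within R1.
A → G lies within R1.
G → H lies within R2.
Every dependency is enforceable on the fragments, so the decomposition is dependency-preserving.

none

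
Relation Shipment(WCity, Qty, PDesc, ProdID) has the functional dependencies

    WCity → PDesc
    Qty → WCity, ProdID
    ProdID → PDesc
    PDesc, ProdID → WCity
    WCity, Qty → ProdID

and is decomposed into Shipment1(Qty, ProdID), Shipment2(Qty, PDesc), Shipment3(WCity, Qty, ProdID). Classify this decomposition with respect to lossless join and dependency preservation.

lossless but not dependency-preserving

Lossless test (chase): Rows 1 and 2 agree on Qty; apply Qty→WCity, ProdID and equate their WCity, ProdID entries. Rows 1 and 3 agree on Qty; apply Qty→WCity, ProdID and equate their WCity, ProdID entries. Rows 1 and 2 agree on ProdID; apply ProdID→PDesc and equate their PDesc entries. Rows 1 and 3 agree on ProdID; apply ProdID→PDesc and equate their PDesc entries. Row 1 is now all distinguished symbols — the join is lossless.
Dependency preservation: the restricted closure of {WCity} across the fragments never reaches {PDesc}, so WCity → PDesc cannot be enforced without a join — not preserved.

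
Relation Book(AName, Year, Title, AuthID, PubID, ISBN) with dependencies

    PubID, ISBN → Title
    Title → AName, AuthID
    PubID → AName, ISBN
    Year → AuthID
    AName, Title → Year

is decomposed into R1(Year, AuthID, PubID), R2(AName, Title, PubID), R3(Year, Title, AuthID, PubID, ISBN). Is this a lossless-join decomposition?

Chase test. Columns are AName, Year, Title, AuthID, PubID, ISBN; row i has aⱼ where attribute j ∈ Ri, else bᵢⱼ.
Initial tableau (one row per fragment):
  row 1: b11 a2 b13 a4 a5 b16
  row 2: a1 b22 a3 b24 a5 b26
  row 3: b31 a2 a3 a4 a5 a6
Rows 2 and 3 agree on Title; apply Title→AName, AuthID and equate their AName, AuthID entries.
Rows 1 and 2 agree on PubID; apply PubID→AName, ISBN and equate their AName, ISBN entries.
Rows 1 and 3 agree on PubID; apply PubID→AName, ISBN and equate their AName, ISBN entries.
Rows 2 and 3 agree on AName, Title; apply AName, Title→Year and equate their Year entries.
Rows 1 and 2 agree on PubID, ISBN; apply PubID, ISBN→Title and equate their Title entries.
Row 1 is now all distinguished symbols — the join is lossless.

Yes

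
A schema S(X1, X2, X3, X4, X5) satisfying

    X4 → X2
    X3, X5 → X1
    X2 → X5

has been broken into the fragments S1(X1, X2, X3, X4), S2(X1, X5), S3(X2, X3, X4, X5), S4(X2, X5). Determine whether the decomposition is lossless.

Yes

Chase test. Columns are X1, X2, X3, X4, X5; row i has aⱼ where attribute j ∈ Si, else bᵢⱼ.
Initial tableau (one row per fragment):
  row 1: a1 a2 a3 a4 b15
  row 2: a1 b22 b23 b24 a5
  row 3: b31 a2 a3 a4 a5
  row 4: b41 a2 b43 b44 a5
Rows 1 and 3 agree on X2; apply X2→X5 and equate their X5 entries.
Rows 1 and 3 agree on X3, X5; apply X3, X5→X1 and equate their X1 entries.
Row 1 is now all distinguished symbols — the join is lossless.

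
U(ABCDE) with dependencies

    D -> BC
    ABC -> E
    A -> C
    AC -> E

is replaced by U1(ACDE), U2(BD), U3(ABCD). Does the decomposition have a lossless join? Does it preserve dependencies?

Lossless test (chase): Rows 1 and 2 agree on D; apply D→BC and equate their BC entries. Rows 1 and 3 agree on ABC; apply ABC→E and equate their E entries. Row 1 is now all distinguished symbols — the join is lossless.
Dependency preservation: ABC → E is not contained in any single fragment, but the restricted closure of its left-hand side across the fragments still reaches the right-hand side; the remaining FDs each lie inside some fragment. All dependencies are preserved.

lossless and dependency-preserving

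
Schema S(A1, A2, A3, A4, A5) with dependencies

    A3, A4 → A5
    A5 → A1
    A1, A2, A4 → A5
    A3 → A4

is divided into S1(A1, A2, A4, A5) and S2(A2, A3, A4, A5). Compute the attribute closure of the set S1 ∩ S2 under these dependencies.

S1 ∩ S2 = {A2, A4, A5}.
A5 → A1 applies, adding A1
Closure: {A1, A2, A4, A5}.

A1, A2, A4, A5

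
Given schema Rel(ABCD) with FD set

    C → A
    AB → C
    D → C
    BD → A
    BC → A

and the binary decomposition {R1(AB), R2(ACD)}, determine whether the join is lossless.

No

Common attributes: R1 ∩ R2 = {A}.
No dependency enlarges {A}, so (A)⁺ = {A}.
The closure contains neither all of R1 = {AB} nor all of R2 = {ACD}, so the common attributes are not a superkey of either fragment. The join is lossy.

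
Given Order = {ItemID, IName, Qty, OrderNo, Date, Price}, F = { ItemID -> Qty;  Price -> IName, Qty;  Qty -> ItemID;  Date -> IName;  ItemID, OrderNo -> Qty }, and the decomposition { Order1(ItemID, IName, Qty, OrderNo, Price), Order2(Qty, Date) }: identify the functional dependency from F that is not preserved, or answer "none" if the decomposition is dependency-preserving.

Date -> IName

Check Date → IName: no single fragment contains all of {IName, Date}, and the restricted closure of {Date} across the fragments never reaches {IName}.
ItemID → Qty is preserved.
Price → IName, Qty is preserved.
Qty → ItemID is preserved.
ItemID, OrderNo → Qty is preserved.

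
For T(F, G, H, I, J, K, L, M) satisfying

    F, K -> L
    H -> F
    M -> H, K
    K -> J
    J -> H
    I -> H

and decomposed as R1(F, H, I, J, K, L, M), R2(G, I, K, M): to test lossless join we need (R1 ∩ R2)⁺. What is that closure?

F, H, I, J, K, L, M

R1 ∩ R2 = {I, K, M}.
M → H, K applies, adding H
K → J applies, adding J
H → F applies, adding F
F, K → L applies, adding L
Closure: {F, H, I, J, K, L, M}.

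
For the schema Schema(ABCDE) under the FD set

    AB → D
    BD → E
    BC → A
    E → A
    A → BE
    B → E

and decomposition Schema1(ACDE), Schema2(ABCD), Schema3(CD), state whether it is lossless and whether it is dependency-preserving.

Lossless test (chase): Rows 1 and 2 agree on A; apply A→BE and equate their BE entries. Row 1 is now all distinguished symbols — the join is lossless.
Dependency preservation: BD → E; A → BE; B → E are not contained in any single fragment, but the restricted closure of each left-hand side across the fragments still reaches the right-hand side; the remaining FDs each lie inside some fragment. All dependencies are preserved.

lossless and dependency-preserving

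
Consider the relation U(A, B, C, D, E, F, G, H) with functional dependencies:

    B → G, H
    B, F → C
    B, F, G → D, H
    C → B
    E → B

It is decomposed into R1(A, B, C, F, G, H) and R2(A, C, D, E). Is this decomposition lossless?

Common attributes: R1 ∩ R2 = {A, C}.
Closure of {A, C}: C → B applies, adding B; B → G, H applies, adding G, H. So (A, C)⁺ = {A, B, C, G, H}.
The closure contains neither all of R1 = {A, B, C, F, G, H} nor all of R2 = {A, C, D, E}, so the common attributes are not a superkey of either fragment. The join is lossy.

No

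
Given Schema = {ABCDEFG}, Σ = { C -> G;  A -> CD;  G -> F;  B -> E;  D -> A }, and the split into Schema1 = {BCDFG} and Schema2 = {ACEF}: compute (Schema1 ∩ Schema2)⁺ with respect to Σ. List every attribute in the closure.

CFG

Schema1 ∩ Schema2 = {CF}.
C → G applies, adding G
Closure: {CFG}.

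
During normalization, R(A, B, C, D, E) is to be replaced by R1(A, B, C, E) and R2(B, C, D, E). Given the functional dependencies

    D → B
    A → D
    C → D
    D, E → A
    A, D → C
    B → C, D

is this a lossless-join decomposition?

Yes

Common attributes: R1 ∩ R2 = {B, C, E}.
Closure of {B, C, E}: C → D applies, adding D; D, E → A applies, adding A. So (B, C, E)⁺ = {A, B, C, D, E}.
This closure contains every attribute of R1, so R1 ∩ R2 → R1. The join is lossless.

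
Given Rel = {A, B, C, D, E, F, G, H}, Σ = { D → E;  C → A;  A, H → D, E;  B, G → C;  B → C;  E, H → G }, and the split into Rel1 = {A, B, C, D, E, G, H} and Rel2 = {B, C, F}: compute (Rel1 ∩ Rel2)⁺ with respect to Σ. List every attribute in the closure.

A, B, C

Rel1 ∩ Rel2 = {B, C}.
C → A applies, adding A
Closure: {A, B, C}.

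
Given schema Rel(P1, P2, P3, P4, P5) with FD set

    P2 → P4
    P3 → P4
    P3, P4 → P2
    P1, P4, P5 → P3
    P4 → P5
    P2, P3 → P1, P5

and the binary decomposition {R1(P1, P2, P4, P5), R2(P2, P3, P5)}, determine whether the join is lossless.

Common attributes: R1 ∩ R2 = {P2, P5}.
Closure of {P2, P5}: P2 → P4 applies, adding P4. So (P2, P5)⁺ = {P2, P4, P5}.
The closure contains neither all of R1 = {P1, P2, P4, P5} nor all of R2 = {P2, P3, P5}, so the common attributes are not a superkey of either fragment. The join is lossy.

No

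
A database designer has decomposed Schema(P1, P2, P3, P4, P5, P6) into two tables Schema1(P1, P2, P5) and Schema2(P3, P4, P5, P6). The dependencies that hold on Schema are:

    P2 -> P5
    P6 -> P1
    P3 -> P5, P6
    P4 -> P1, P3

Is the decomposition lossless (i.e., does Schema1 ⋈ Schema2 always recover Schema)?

No

Common attributes: Schema1 ∩ Schema2 = {P5}.
No dependency enlarges {P5}, so (P5)⁺ = {P5}.
The closure contains neither all of Schema1 = {P1, P2, P5} nor all of Schema2 = {P3, P4, P5, P6}, so the common attributes are not a superkey of either fragment. The join is lossy.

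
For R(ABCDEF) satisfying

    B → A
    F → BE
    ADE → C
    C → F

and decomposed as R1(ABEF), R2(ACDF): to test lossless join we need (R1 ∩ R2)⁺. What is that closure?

ABEF

R1 ∩ R2 = {AF}.
F → BE applies, adding BE
Closure: {ABEF}.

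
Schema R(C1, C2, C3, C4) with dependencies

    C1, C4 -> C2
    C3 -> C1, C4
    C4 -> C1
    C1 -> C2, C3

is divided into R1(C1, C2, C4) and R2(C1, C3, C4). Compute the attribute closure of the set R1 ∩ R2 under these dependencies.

R1 ∩ R2 = {C1, C4}.
C1, C4 → C2 applies, adding C2
C1 → C2, C3 applies, adding C3
Closure: {C1, C2, C3, C4}.

C1, C2, C3, C4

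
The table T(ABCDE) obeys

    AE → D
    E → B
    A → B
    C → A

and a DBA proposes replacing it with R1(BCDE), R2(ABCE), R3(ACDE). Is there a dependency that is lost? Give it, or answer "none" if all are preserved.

none

AE → D lies within R3.
E → B lies within R1.
A → B lies within R2.
C → A lies within R2.
Every dependency is enforceable on the fragments, so the decomposition is dependency-preserving.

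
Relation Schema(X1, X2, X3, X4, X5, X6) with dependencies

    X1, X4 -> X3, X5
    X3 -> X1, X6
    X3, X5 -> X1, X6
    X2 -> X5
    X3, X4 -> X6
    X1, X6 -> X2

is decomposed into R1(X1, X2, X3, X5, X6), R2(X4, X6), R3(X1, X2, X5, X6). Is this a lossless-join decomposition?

No

Chase test. Columns are X1, X2, X3, X4, X5, X6; row i has aⱼ where attribute j ∈ Ri, else bᵢⱼ.
Initial tableau (one row per fragment):
  row 1: a1 a2 a3 b14 a5 a6
  row 2: b21 b22 b23 a4 b25 a6
  row 3: a1 a2 b33 b34 a5 a6
No row becomes fully distinguished — the join is lossy.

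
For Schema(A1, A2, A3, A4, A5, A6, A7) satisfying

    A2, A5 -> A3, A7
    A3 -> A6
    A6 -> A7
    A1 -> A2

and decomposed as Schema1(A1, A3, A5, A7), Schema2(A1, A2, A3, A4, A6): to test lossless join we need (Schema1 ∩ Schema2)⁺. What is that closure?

Schema1 ∩ Schema2 = {A1, A3}.
A3 → A6 applies, adding A6
A6 → A7 applies, adding A7
A1 → A2 applies, adding A2
Closure: {A1, A2, A3, A6, A7}.

A1, A2, A3, A6, A7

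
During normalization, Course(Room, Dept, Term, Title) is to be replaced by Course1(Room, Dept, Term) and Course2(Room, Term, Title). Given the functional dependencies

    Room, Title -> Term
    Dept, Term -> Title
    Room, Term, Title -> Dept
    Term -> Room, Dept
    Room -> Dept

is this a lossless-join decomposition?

Yes

Common attributes: Course1 ∩ Course2 = {Room, Term}.
Closure of {Room, Term}: Term → Room, Dept applies, adding Dept; Dept, Term → Title applies, adding Title. So (Room, Term)⁺ = {Room, Dept, Term, Title}.
This closure contains every attribute of Course1, so Course1 ∩ Course2 → Course1. The join is lossless.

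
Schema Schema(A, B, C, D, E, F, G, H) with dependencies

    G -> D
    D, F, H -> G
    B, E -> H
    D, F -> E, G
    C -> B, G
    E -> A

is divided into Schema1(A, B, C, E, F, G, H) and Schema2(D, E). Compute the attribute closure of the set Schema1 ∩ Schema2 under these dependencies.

A, E

Schema1 ∩ Schema2 = {E}.
E → A applies, adding A
Closure: {A, E}.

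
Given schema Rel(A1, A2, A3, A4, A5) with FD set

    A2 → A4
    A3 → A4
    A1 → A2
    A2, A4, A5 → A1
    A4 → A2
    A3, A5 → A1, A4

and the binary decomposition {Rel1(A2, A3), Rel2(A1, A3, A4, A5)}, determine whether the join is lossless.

Common attributes: Rel1 ∩ Rel2 = {A3}.
Closure of {A3}: A3 → A4 applies, adding A4; A4 → A2 applies, adding A2. So (A3)⁺ = {A2, A3, A4}.
This closure contains every attribute of Rel1, so Rel1 ∩ Rel2 → Rel1. The join is lossless.

Yes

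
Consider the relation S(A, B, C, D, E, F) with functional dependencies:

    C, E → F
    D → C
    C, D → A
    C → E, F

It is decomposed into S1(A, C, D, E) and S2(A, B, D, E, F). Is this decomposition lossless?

Yes

Common attributes: S1 ∩ S2 = {A, D, E}.
Closure of {A, D, E}: D → C applies, adding C; C → E, F applies, adding F. So (A, D, E)⁺ = {A, C, D, E, F}.
This closure contains every attribute of S1, so S1 ∩ S2 → S1. The join is lossless.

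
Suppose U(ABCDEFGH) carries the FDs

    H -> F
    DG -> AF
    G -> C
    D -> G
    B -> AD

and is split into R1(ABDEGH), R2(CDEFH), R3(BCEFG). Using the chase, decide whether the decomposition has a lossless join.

Yes

Chase test. Columns are ABCDEFGH; row i has aⱼ where attribute j ∈ Ri, else bᵢⱼ.
Initial tableau (one row per fragment):
  row 1: a1 a2 b13 a4 a5 b16 a7 a8
  row 2: b21 b22 a3 a4 a5 a6 b27 a8
  row 3: b31 a2 a3 b34 a5 a6 a7 b38
Rows 1 and 2 agree on H; apply H→F and equate their F entries.
Rows 1 and 3 agree on G; apply G→C and equate their C entries.
Rows 1 and 2 agree on D; apply D→G and equate their G entries.
Rows 1 and 3 agree on B; apply B→AD and equate their AD entries.
Rows 1 and 2 agree on DG; apply DG→AF and equate their AF entries.
Row 1 is now all distinguished symbols — the join is lossless.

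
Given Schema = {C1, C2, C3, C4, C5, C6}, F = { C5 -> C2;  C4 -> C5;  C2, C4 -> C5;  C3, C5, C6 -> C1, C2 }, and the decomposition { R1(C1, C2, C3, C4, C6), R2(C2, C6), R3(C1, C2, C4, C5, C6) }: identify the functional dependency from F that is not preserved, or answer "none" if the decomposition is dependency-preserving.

C3, C5, C6 -> C1, C2

Check C3, C5, C6 → C1, C2: no single fragment contains all of {C1, C2, C3, C5, C6}, and the restricted closure of {C3, C5, C6} across the fragments never reaches {C1, C2}.
C5 → C2 is preserved.
C4 → C5 is preserved.
C2, C4 → C5 is preserved.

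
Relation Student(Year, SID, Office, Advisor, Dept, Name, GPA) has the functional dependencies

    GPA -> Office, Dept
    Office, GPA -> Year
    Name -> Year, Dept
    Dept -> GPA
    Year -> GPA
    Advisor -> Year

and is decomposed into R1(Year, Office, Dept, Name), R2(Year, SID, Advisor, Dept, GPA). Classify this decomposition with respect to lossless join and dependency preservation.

Lossless test: (Year, Dept)⁺ = {Year, Office, Dept, GPA}, which is a superkey of neither fragment — lossy.
Dependency preservation: GPA → Office, Dept; Office, GPA → Year are not contained in any single fragment, but the restricted closure of each left-hand side across the fragments still reaches the right-hand side; the remaining FDs each lie inside some fragment. All dependencies are preserved.

lossy but dependency-preserving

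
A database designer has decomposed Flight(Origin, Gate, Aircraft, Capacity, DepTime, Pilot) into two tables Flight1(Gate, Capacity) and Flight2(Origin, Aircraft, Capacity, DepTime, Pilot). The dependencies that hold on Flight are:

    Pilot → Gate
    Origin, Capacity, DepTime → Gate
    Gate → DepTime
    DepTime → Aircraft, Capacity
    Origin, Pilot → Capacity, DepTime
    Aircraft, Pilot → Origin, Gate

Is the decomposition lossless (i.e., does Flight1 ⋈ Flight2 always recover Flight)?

No

Common attributes: Flight1 ∩ Flight2 = {Capacity}.
No dependency enlarges {Capacity}, so (Capacity)⁺ = {Capacity}.
The closure contains neither all of Flight1 = {Gate, Capacity} nor all of Flight2 = {Origin, Aircraft, Capacity, DepTime, Pilot}, so the common attributes are not a superkey of either fragment. The join is lossy.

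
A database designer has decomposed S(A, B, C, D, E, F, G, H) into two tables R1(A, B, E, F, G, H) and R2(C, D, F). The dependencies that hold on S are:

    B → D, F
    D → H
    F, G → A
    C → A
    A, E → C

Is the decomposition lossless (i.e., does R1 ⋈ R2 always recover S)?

Common attributes: R1 ∩ R2 = {F}.
No dependency enlarges {F}, so (F)⁺ = {F}.
The closure contains neither all of R1 = {A, B, E, F, G, H} nor all of R2 = {C, D, F}, so the common attributes are not a superkey of either fragment. The join is lossy.

No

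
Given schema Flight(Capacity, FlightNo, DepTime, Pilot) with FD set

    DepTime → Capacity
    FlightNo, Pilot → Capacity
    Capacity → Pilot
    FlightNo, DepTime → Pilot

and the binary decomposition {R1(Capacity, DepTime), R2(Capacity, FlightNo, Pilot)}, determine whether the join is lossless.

Common attributes: R1 ∩ R2 = {Capacity}.
Closure of {Capacity}: Capacity → Pilot applies, adding Pilot. So (Capacity)⁺ = {Capacity, Pilot}.
The closure contains neither all of R1 = {Capacity, DepTime} nor all of R2 = {Capacity, FlightNo, Pilot}, so the common attributes are not a superkey of either fragment. The join is lossy.

No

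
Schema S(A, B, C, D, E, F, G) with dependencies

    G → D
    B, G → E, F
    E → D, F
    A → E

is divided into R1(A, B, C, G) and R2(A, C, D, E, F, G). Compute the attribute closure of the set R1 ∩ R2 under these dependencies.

A, C, D, E, F, G

R1 ∩ R2 = {A, C, G}.
G → D applies, adding D
A → E applies, adding E
E → D, F applies, adding F
Closure: {A, C, D, E, F, G}.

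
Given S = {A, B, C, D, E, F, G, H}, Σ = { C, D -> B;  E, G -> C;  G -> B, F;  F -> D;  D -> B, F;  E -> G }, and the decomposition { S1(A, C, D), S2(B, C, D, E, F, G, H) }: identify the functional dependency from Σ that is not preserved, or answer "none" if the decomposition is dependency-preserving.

C, D → B lies within S2.
E, G → C lies within S2.
G → B, F lies within S2.
F → D lies within S2.
D → B, F lies within S2.
E → G lies within S2.
Every dependency is enforceable on the fragments, so the decomposition is dependency-preserving.

none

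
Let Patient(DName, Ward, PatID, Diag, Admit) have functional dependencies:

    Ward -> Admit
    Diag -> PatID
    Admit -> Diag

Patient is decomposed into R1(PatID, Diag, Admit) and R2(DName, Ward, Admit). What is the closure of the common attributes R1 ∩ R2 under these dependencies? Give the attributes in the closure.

R1 ∩ R2 = {Admit}.
Admit → Diag applies, adding Diag
Diag → PatID applies, adding PatID
Closure: {PatID, Diag, Admit}.

PatID, Diag, Admit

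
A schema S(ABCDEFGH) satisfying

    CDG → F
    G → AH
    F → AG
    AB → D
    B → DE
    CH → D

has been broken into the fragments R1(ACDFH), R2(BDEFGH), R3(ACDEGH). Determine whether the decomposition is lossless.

Chase test. Columns are ABCDEFGH; row i has aⱼ where attribute j ∈ Ri, else bᵢⱼ.
Initial tableau (one row per fragment):
  row 1: a1 b12 a3 a4 b15 a6 b17 a8
  row 2: b21 a2 b23 a4 a5 a6 a7 a8
  row 3: a1 b32 a3 a4 a5 b36 a7 a8
Rows 2 and 3 agree on G; apply G→AH and equate their AH entries.
Rows 1 and 2 agree on F; apply F→AG and equate their AG entries.
Rows 1 and 3 agree on CDG; apply CDG→F and equate their F entries.
No row becomes fully distinguished — the join is lossy.

No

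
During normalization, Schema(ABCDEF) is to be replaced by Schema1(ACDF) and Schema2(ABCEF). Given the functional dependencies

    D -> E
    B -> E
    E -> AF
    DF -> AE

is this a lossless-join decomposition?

Common attributes: Schema1 ∩ Schema2 = {ACF}.
No dependency enlarges {ACF}, so (ACF)⁺ = {ACF}.
The closure contains neither all of Schema1 = {ACDF} nor all of Schema2 = {ABCEF}, so the common attributes are not a superkey of either fragment. The join is lossy.

No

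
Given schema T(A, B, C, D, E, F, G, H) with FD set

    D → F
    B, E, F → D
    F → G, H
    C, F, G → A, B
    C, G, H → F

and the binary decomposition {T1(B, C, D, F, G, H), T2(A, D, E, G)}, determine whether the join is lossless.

No

Common attributes: T1 ∩ T2 = {D, G}.
Closure of {D, G}: D → F applies, adding F; F → G, H applies, adding H. So (D, G)⁺ = {D, F, G, H}.
The closure contains neither all of T1 = {B, C, D, F, G, H} nor all of T2 = {A, D, E, G}, so the common attributes are not a superkey of either fragment. The join is lossy.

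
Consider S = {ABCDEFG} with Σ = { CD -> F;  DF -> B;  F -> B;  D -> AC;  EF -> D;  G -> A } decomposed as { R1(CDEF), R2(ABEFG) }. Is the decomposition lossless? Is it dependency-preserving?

Lossless test: (EF)⁺ = {ABCDEF}, which contains all of one fragment — lossless.
Dependency preservation: the restricted closure of {D} across the fragments never reaches {AC}, so D → AC cannot be enforced without a join — not preserved.

lossless but not dependency-preserving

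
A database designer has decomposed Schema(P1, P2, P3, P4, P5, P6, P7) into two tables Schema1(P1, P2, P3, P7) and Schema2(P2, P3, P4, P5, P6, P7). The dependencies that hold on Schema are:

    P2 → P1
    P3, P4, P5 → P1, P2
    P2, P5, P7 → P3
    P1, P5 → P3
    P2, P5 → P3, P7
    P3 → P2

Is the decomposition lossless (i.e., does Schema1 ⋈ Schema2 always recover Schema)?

Yes

Common attributes: Schema1 ∩ Schema2 = {P2, P3, P7}.
Closure of {P2, P3, P7}: P2 → P1 applies, adding P1. So (P2, P3, P7)⁺ = {P1, P2, P3, P7}.
This closure contains every attribute of Schema1, so Schema1 ∩ Schema2 → Schema1. The join is lossless.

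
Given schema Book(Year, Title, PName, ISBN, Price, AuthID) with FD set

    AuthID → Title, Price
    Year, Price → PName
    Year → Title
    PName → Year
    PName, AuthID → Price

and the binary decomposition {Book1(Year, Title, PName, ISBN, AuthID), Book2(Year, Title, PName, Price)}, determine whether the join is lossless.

No

Common attributes: Book1 ∩ Book2 = {Year, Title, PName}.
No dependency enlarges {Year, Title, PName}, so (Year, Title, PName)⁺ = {Year, Title, PName}.
The closure contains neither all of Book1 = {Year, Title, PName, ISBN, AuthID} nor all of Book2 = {Year, Title, PName, Price}, so the common attributes are not a superkey of either fragment. The join is lossy.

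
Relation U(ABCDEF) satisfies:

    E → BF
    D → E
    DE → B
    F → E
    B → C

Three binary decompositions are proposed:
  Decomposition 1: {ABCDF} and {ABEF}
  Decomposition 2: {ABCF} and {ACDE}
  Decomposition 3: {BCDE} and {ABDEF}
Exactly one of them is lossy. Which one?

Decomposition 2

Decomposition 1: common = {ABF}, closure = {ABCEF} → lossless.
Decomposition 2: common = {AC}, closure = {AC} → lossy.
Decomposition 3: common = {BDE}, closure = {BCDEF} → lossless.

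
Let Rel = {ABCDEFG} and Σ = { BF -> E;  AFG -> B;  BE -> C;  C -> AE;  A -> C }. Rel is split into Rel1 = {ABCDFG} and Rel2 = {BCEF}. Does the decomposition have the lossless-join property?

Yes

Common attributes: Rel1 ∩ Rel2 = {BCF}.
Closure of {BCF}: BF → E applies, adding E; C → AE applies, adding A. So (BCF)⁺ = {ABCEF}.
This closure contains every attribute of Rel2, so Rel1 ∩ Rel2 → Rel2. The join is lossless.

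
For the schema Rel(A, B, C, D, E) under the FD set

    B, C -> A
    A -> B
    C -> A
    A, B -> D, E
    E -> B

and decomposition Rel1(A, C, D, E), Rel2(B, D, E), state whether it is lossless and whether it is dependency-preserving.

Lossless test: (D, E)⁺ = {B, D, E}, which contains all of one fragment — lossless.
Dependency preservation: B, C → A; A → B; A, B → D, E are not contained in any single fragment, but the restricted closure of each left-hand side across the fragments still reaches the right-hand side; the remaining FDs each lie inside some fragment. All dependencies are preserved.

lossless and dependency-preserving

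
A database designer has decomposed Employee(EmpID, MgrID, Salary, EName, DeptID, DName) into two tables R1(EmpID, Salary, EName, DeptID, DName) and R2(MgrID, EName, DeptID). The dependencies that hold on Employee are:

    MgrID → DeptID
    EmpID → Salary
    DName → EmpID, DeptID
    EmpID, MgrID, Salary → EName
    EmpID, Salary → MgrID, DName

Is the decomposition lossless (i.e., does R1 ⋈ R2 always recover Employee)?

Common attributes: R1 ∩ R2 = {EName, DeptID}.
No dependency enlarges {EName, DeptID}, so (EName, DeptID)⁺ = {EName, DeptID}.
The closure contains neither all of R1 = {EmpID, Salary, EName, DeptID, DName} nor all of R2 = {MgrID, EName, DeptID}, so the common attributes are not a superkey of either fragment. The join is lossy.

No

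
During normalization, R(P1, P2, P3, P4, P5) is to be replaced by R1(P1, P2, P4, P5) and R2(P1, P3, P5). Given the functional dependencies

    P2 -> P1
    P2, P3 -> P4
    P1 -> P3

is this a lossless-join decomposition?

Common attributes: R1 ∩ R2 = {P1, P5}.
Closure of {P1, P5}: P1 → P3 applies, adding P3. So (P1, P5)⁺ = {P1, P3, P5}.
This closure contains every attribute of R2, so R1 ∩ R2 → R2. The join is lossless.

Yes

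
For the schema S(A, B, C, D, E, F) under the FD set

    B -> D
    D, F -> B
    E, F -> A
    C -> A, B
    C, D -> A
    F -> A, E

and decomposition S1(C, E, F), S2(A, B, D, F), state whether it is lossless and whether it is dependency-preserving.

Lossless test: (F)⁺ = {A, E, F}, which is a superkey of neither fragment — lossy.
Dependency preservation: the restricted closure of {C} across the fragments never reaches {A, B}, so C → A, B cannot be enforced without a join — not preserved.

lossy and not dependency-preserving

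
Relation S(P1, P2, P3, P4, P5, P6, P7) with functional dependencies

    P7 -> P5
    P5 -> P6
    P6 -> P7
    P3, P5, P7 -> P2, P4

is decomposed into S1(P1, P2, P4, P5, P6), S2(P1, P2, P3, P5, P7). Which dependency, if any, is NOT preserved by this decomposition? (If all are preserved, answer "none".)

P3, P5, P7 -> P2, P4

Check P3, P5, P7 → P2, P4: no single fragment contains all of {P2, P3, P4, P5, P7}, and the restricted closure of {P3, P5, P7} across the fragments never reaches {P2, P4}.
P7 → P5 is preserved.
P5 → P6 is preserved.
P6 → P7 is preserved.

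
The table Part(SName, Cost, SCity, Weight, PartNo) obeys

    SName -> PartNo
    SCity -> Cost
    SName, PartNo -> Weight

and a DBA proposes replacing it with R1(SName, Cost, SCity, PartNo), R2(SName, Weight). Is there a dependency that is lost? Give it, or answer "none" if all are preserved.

none

SName → PartNo lies within R1.
SCity → Cost lies within R1.
SName, PartNo → Weight: restricted closure across fragments reaches Weight.
Every dependency is enforceable on the fragments, so the decomposition is dependency-preserving.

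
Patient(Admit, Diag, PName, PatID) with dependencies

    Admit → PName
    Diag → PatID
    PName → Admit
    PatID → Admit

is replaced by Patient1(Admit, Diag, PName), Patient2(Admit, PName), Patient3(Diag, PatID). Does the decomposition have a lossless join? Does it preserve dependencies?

Lossless test (chase): Rows 1 and 3 agree on Diag; apply Diag→PatID and equate their PatID entries. Rows 1 and 3 agree on PatID; apply PatID→Admit and equate their Admit entries. Rows 1 and 3 agree on Admit; apply Admit→PName and equate their PName entries. Row 1 is now all distinguished symbols — the join is lossless.
Dependency preservation: the restricted closure of {PatID} across the fragments never reaches {Admit}, so PatID → Admit cannot be enforced without a join — not preserved.

lossless but not dependency-preserving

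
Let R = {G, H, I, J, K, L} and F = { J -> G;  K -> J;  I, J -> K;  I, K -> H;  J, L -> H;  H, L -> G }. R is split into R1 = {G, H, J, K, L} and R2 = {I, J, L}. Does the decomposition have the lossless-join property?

No

Common attributes: R1 ∩ R2 = {J, L}.
Closure of {J, L}: J → G applies, adding G; J, L → H applies, adding H. So (J, L)⁺ = {G, H, J, L}.
The closure contains neither all of R1 = {G, H, J, K, L} nor all of R2 = {I, J, L}, so the common attributes are not a superkey of either fragment. The join is lossy.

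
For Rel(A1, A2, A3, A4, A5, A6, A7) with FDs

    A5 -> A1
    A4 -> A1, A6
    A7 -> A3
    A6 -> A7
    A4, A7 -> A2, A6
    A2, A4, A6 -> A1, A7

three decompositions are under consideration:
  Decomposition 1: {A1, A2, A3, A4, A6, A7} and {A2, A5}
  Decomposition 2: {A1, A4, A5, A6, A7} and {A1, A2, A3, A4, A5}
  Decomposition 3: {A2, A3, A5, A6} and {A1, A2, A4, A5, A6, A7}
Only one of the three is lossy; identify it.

Decomposition 1

Decomposition 1: common = {A2}, closure = {A2} → lossy.
Decomposition 2: common = {A1, A4, A5}, closure = {A1, A2, A3, A4, A5, A6, A7} → lossless.
Decomposition 3: common = {A2, A5, A6}, closure = {A1, A2, A3, A5, A6, A7} → lossless.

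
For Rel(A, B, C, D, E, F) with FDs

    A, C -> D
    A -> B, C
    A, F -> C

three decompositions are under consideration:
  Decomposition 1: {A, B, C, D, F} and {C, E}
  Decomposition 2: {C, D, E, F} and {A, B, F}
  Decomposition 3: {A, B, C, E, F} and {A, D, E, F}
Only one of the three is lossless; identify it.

Decomposition 3

Decomposition 1: common = {C}, closure = {C} → lossy.
Decomposition 2: common = {F}, closure = {F} → lossy.
Decomposition 3: common = {A, E, F}, closure = {A, B, C, D, E, F} → lossless.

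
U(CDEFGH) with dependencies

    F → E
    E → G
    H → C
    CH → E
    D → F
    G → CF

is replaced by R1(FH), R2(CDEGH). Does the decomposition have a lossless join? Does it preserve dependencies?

lossless but not dependency-preserving

Lossless test: (H)⁺ = {CEFGH}, which contains all of one fragment — lossless.
Dependency preservation: the restricted closure of {F} across the fragments never reaches {E}, so F → E cannot be enforced without a join — not preserved.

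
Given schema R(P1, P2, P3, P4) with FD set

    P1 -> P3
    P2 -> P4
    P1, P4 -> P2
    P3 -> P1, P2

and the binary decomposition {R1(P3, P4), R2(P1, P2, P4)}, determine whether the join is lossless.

Common attributes: R1 ∩ R2 = {P4}.
No dependency enlarges {P4}, so (P4)⁺ = {P4}.
The closure contains neither all of R1 = {P3, P4} nor all of R2 = {P1, P2, P4}, so the common attributes are not a superkey of either fragment. The join is lossy.

No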